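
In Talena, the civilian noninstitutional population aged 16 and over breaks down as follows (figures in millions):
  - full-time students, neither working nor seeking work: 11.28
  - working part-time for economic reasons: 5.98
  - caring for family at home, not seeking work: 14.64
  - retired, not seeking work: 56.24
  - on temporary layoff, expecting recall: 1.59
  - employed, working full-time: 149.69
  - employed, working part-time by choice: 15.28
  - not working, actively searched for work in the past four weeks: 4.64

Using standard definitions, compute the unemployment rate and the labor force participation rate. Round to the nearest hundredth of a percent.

Employed = 5.98 + 149.69 + 15.28 = 170.95 million (anyone who worked, including part-time for economic reasons, counts as employed).
Unemployed = 1.59 + 4.64 = 6.23 million (jobless and actively searching, or on temporary layoff).
Labor force = 170.95 + 6.23 = 177.18 million.
Not in labor force = 11.28 + 14.64 + 56.24 = 82.16 million (those not working and not actively searching are outside the labor force).
Civilian working-age population = 177.18 + 82.16 = 259.34 million.
Unemployment rate = 6.23 / 177.18 = 3.52%.
Labor force participation rate = 177.18 / 259.34 = 68.32%.

Unemployment rate ≈ 3.52%; labor force participation rate ≈ 68.32%.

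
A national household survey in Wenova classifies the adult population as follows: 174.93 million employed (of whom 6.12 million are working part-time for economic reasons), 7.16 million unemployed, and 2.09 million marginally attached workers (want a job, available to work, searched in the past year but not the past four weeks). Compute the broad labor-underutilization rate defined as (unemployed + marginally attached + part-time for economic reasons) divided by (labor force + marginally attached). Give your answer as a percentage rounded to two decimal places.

Labor force = 174.93 + 7.16 = 182.09 million.
Numerator = 7.16 + 2.09 + 6.12 = 15.37 million.
Denominator = 182.09 + 2.09 = 184.18 million.
Broad rate = 15.37 / 184.18 = 8.35%.

Broad underutilization rate ≈ 8.35%.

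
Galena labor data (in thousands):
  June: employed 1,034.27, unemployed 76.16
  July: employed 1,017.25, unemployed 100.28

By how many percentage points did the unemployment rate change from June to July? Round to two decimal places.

The unemployment rate changed by +2.11 percentage points.

June: labor force = 1,034.27 + 76.16 = 1,110.43; u = 76.16/1,110.43 = 6.86%.
July: labor force = 1,017.25 + 100.28 = 1,117.53; u = 100.28/1,117.53 = 8.97%.
Change = 8.97% − 6.86% = +2.11 pp.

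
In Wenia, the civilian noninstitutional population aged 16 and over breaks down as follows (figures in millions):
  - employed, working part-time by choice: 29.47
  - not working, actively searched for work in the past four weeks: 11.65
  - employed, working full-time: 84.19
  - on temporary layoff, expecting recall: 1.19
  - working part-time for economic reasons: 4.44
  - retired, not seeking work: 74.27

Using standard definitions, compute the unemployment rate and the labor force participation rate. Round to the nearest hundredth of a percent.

Unemployment rate ≈ 9.81%; labor force participation rate ≈ 63.81%.

Employed = 29.47 + 84.19 + 4.44 = 118.10 million (anyone who worked, including part-time for economic reasons, counts as employed).
Unemployed = 11.65 + 1.19 = 12.84 million (jobless and actively searching, or on temporary layoff).
Labor force = 118.10 + 12.84 = 130.94 million.
Not in labor force = 74.27 million (those not working and not actively searching are outside the labor force).
Civilian working-age population = 130.94 + 74.27 = 205.21 million.
Unemployment rate = 12.84 / 130.94 = 9.81%.
Labor force participation rate = 130.94 / 205.21 = 63.81%.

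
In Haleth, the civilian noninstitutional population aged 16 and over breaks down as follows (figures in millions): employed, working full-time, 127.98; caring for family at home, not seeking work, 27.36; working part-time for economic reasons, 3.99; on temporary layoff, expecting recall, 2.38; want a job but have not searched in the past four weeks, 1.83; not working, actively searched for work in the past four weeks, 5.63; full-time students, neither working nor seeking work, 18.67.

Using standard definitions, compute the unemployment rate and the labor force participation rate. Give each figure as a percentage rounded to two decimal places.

Unemployment rate ≈ 5.72%; labor force participation rate ≈ 74.52%.

Employed = 127.98 + 3.99 = 131.97 million (anyone who worked, including part-time for economic reasons, counts as employed).
Unemployed = 2.38 + 5.63 = 8.01 million (jobless and actively searching, or on temporary layoff).
Labor force = 131.97 + 8.01 = 139.98 million.
Not in labor force = 27.36 + 1.83 + 18.67 = 47.86 million (those not working and not actively searching are outside the labor force — including those who want a job but have given up searching).
Civilian working-age population = 139.98 + 47.86 = 187.84 million.
Unemployment rate = 8.01 / 139.98 = 5.72%.
Labor force participation rate = 139.98 / 187.84 = 74.52%.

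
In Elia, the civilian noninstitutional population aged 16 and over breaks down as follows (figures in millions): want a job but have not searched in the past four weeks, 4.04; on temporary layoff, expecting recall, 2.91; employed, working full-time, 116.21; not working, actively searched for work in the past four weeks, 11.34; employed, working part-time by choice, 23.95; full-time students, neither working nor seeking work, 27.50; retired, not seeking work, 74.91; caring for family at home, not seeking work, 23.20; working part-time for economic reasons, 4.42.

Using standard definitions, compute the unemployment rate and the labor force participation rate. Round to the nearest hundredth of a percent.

Employed = 116.21 + 23.95 + 4.42 = 144.58 million (anyone who worked, including part-time for economic reasons, counts as employed).
Unemployed = 2.91 + 11.34 = 14.25 million (jobless and actively searching, or on temporary layoff).
Labor force = 144.58 + 14.25 = 158.83 million.
Not in labor force = 4.04 + 27.50 + 74.91 + 23.20 = 129.65 million (those not working and not actively searching are outside the labor force — including those who want a job but have given up searching).
Civilian working-age population = 158.83 + 129.65 = 288.48 million.
Unemployment rate = 14.25 / 158.83 = 8.97%.
Labor force participation rate = 158.83 / 288.48 = 55.06%.

Unemployment rate ≈ 8.97%; labor force participation rate ≈ 55.06%.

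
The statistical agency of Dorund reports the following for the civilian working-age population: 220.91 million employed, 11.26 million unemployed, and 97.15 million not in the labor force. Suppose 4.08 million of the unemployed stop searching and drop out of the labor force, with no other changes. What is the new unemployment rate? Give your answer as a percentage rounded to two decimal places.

Initially, labor force = 220.91 + 11.26 = 232.17 million, so u = 11.26/232.17 = 4.85%.
After the change, unemployed and labor force both fall by 4.08 → E = 220.91, U = 7.18, labor force = 228.09 million.
New unemployment rate = 7.18 / 228.09 = 3.15%.

New unemployment rate ≈ 3.15%.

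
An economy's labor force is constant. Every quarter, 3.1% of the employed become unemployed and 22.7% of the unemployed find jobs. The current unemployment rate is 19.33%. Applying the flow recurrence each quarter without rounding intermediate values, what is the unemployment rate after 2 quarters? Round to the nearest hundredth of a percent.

Unemployment rate after two quarters ≈ 16.04%.

With a fixed labor force, u_{t+1} = u_t + s·(1−u_t) − f·u_t = u_t·(1−s−f) + s.
Here 1−s−f = 0.742 and s = 0.031.
u_1 = 0.193300 × 0.742 + 0.031 = 0.174429.
u_2 = 0.174429 × 0.742 + 0.031 = 0.160426.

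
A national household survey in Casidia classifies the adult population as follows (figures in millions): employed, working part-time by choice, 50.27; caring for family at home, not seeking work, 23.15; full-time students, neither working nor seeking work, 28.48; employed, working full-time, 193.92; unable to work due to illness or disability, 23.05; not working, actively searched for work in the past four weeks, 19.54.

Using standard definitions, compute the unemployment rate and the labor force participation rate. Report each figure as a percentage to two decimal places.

Employed = 50.27 + 193.92 = 244.19 million.
Unemployed = 19.54 million.
Labor force = 244.19 + 19.54 = 263.73 million.
Not in labor force = 23.15 + 28.48 + 23.05 = 74.68 million (those not working and not actively searching are outside the labor force).
Civilian working-age population = 263.73 + 74.68 = 338.41 million.
Unemployment rate = 19.54 / 263.73 = 7.41%.
Labor force participation rate = 263.73 / 338.41 = 77.93%.

Unemployment rate ≈ 7.41%; labor force participation rate ≈ 77.93%.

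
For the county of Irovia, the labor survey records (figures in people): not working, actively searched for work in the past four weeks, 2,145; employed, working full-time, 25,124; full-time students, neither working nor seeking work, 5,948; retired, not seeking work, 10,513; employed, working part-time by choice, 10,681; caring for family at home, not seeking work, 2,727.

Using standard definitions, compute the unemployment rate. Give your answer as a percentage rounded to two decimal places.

Employed = 25,124 + 10,681 = 35,805.
Unemployed = 2,145.
Labor force = 35,805 + 2,145 = 37,950.
Unemployment rate = 2,145 / 37,950 = 5.65%.

Unemployment rate ≈ 5.65%.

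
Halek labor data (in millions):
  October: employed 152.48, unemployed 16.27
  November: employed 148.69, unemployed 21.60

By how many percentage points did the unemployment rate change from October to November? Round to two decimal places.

The unemployment rate changed by +3.04 percentage points.

October: labor force = 152.48 + 16.27 = 168.75; u = 16.27/168.75 = 9.64%.
November: labor force = 148.69 + 21.60 = 170.29; u = 21.60/170.29 = 12.68%.
Change = 12.68% − 9.64% = +3.04 pp.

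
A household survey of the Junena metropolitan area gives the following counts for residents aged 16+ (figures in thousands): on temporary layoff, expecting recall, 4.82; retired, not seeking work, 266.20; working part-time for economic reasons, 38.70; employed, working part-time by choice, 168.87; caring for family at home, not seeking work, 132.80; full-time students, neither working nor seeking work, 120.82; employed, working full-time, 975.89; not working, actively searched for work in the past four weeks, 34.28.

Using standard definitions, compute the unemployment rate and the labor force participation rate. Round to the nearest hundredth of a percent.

Unemployment rate ≈ 3.20%; labor force participation rate ≈ 70.17%.

Employed = 38.70 + 168.87 + 975.89 = 1,183.46 thousand (anyone who worked, including part-time for economic reasons, counts as employed).
Unemployed = 4.82 + 34.28 = 39.10 thousand (jobless and actively searching, or on temporary layoff).
Labor force = 1,183.46 + 39.10 = 1,222.56 thousand.
Not in labor force = 266.20 + 132.80 + 120.82 = 519.82 thousand (those not working and not actively searching are outside the labor force).
Civilian working-age population = 1,222.56 + 519.82 = 1,742.38 thousand.
Unemployment rate = 39.10 / 1,222.56 = 3.20%.
Labor force participation rate = 1,222.56 / 1,742.38 = 70.17%.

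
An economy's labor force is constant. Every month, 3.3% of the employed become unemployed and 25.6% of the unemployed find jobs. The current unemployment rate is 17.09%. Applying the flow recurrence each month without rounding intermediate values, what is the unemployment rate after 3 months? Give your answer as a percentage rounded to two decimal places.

Unemployment rate after three months ≈ 13.46%.

With a fixed labor force, u_{t+1} = u_t + s·(1−u_t) − f·u_t = u_t·(1−s−f) + s.
Here 1−s−f = 0.711 and s = 0.033.
u_1 = 0.170900 × 0.711 + 0.033 = 0.154510.
u_2 = 0.154510 × 0.711 + 0.033 = 0.142857.
u_3 = 0.142857 × 0.711 + 0.033 = 0.134571.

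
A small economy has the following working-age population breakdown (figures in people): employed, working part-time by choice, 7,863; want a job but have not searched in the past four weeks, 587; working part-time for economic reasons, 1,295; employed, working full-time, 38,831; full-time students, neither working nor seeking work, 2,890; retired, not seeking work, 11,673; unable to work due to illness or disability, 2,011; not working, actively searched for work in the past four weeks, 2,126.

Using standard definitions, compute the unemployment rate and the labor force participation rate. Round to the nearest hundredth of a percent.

Employed = 7,863 + 1,295 + 38,831 = 47,989 (anyone who worked, including part-time for economic reasons, counts as employed).
Unemployed = 2,126.
Labor force = 47,989 + 2,126 = 50,115.
Not in labor force = 587 + 2,890 + 11,673 + 2,011 = 17,161 (those not working and not actively searching are outside the labor force — including those who want a job but have given up searching).
Civilian working-age population = 50,115 + 17,161 = 67,276.
Unemployment rate = 2,126 / 50,115 = 4.24%.
Labor force participation rate = 50,115 / 67,276 = 74.49%.

Unemployment rate ≈ 4.24%; labor force participation rate ≈ 74.49%.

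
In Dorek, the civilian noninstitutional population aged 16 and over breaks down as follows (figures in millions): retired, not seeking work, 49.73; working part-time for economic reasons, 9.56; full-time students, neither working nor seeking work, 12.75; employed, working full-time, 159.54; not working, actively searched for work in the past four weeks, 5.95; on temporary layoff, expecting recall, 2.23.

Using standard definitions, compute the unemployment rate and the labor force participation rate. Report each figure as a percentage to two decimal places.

Employed = 9.56 + 159.54 = 169.10 million (anyone who worked, including part-time for economic reasons, counts as employed).
Unemployed = 5.95 + 2.23 = 8.18 million (jobless and actively searching, or on temporary layoff).
Labor force = 169.10 + 8.18 = 177.28 million.
Not in labor force = 49.73 + 12.75 = 62.48 million (those not working and not actively searching are outside the labor force).
Civilian working-age population = 177.28 + 62.48 = 239.76 million.
Unemployment rate = 8.18 / 177.28 = 4.61%.
Labor force participation rate = 177.28 / 239.76 = 73.94%.

Unemployment rate ≈ 4.61%; labor force participation rate ≈ 73.94%.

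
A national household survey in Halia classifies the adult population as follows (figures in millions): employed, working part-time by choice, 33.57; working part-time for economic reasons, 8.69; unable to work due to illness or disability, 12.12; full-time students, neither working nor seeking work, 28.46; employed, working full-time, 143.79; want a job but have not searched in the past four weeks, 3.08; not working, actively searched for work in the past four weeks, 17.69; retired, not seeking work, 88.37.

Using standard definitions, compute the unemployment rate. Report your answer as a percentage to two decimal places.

Unemployment rate ≈ 8.68%.

Employed = 33.57 + 8.69 + 143.79 = 186.05 million (anyone who worked, including part-time for economic reasons, counts as employed).
Unemployed = 17.69 million.
Labor force = 186.05 + 17.69 = 203.74 million.
Unemployment rate = 17.69 / 203.74 = 8.68%.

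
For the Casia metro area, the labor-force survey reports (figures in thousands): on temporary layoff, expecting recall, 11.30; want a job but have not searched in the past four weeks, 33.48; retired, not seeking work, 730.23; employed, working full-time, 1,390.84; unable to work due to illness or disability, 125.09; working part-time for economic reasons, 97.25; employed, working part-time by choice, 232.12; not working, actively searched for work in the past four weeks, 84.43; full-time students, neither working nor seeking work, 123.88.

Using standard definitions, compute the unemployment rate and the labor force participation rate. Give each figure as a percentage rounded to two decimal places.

Unemployment rate ≈ 5.27%; labor force participation rate ≈ 64.20%.

Employed = 1,390.84 + 97.25 + 232.12 = 1,720.21 thousand (anyone who worked, including part-time for economic reasons, counts as employed).
Unemployed = 11.30 + 84.43 = 95.73 thousand (jobless and actively searching, or on temporary layoff).
Labor force = 1,720.21 + 95.73 = 1,815.94 thousand.
Not in labor force = 33.48 + 730.23 + 125.09 + 123.88 = 1,012.68 thousand (those not working and not actively searching are outside the labor force — including those who want a job but have given up searching).
Civilian working-age population = 1,815.94 + 1,012.68 = 2,828.62 thousand.
Unemployment rate = 95.73 / 1,815.94 = 5.27%.
Labor force participation rate = 1,815.94 / 2,828.62 = 64.20%.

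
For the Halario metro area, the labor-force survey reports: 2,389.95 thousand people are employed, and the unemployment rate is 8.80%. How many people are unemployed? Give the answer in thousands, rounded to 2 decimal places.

About 230.61 thousand are unemployed.

Let U be the number unemployed. The labor force is E + U, and U/(E+U) = 0.0880.
So U = 0.0880 × 2,389.95 / (1 − 0.0880) = 210.3156 / 0.9120 ≈ 230.61 thousand.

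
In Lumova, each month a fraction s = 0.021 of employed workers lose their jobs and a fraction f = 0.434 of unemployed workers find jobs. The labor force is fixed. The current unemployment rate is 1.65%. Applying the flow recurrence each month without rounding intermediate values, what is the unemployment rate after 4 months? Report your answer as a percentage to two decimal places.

With a fixed labor force, u_{t+1} = u_t + s·(1−u_t) − f·u_t = u_t·(1−s−f) + s.
Here 1−s−f = 0.545 and s = 0.021.
u_1 = 0.016500 × 0.545 + 0.021 = 0.029993.
u_2 = 0.029993 × 0.545 + 0.021 = 0.037346.
u_3 = 0.037346 × 0.545 + 0.021 = 0.041354.
u_4 = 0.041354 × 0.545 + 0.021 = 0.043538.

Unemployment rate after four months ≈ 4.35%.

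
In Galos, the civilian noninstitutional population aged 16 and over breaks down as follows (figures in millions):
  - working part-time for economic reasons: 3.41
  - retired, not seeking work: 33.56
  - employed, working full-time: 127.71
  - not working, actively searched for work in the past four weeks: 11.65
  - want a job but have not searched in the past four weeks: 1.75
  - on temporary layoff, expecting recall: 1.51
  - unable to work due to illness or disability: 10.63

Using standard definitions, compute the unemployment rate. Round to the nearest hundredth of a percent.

Employed = 3.41 + 127.71 = 131.12 million (anyone who worked, including part-time for economic reasons, counts as employed).
Unemployed = 11.65 + 1.51 = 13.16 million (jobless and actively searching, or on temporary layoff).
Labor force = 131.12 + 13.16 = 144.28 million.
Unemployment rate = 13.16 / 144.28 = 9.12%.

Unemployment rate ≈ 9.12%.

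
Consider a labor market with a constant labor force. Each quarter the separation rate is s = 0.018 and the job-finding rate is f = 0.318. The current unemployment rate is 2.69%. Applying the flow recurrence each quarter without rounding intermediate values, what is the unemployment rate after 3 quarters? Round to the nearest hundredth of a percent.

Unemployment rate after three quarters ≈ 4.58%.

With a fixed labor force, u_{t+1} = u_t + s·(1−u_t) − f·u_t = u_t·(1−s−f) + s.
Here 1−s−f = 0.664 and s = 0.018.
u_1 = 0.026900 × 0.664 + 0.018 = 0.035862.
u_2 = 0.035862 × 0.664 + 0.018 = 0.041812.
u_3 = 0.041812 × 0.664 + 0.018 = 0.045763.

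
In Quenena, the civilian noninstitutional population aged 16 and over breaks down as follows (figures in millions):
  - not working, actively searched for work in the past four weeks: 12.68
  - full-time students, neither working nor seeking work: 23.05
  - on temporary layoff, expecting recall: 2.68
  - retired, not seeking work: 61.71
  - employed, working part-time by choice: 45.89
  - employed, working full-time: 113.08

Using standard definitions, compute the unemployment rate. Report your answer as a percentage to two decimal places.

Employed = 45.89 + 113.08 = 158.97 million.
Unemployed = 12.68 + 2.68 = 15.36 million (jobless and actively searching, or on temporary layoff).
Labor force = 158.97 + 15.36 = 174.33 million.
Unemployment rate = 15.36 / 174.33 = 8.81%.

Unemployment rate ≈ 8.81%.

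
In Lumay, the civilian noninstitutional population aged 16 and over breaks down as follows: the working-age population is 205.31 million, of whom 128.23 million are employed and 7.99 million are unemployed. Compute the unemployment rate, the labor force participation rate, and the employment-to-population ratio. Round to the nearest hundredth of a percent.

Labor force = employed + unemployed = 128.23 + 7.99 = 136.22 million.
Unemployment rate = 7.99 / 136.22 = 5.87%.
Labor force participation rate = 136.22 / 205.31 = 66.35%.
Employment-population ratio = 128.23 / 205.31 = 62.46%.

Unemployment rate ≈ 5.87%; labor force participation rate ≈ 66.35%; employment-population ratio ≈ 62.46%.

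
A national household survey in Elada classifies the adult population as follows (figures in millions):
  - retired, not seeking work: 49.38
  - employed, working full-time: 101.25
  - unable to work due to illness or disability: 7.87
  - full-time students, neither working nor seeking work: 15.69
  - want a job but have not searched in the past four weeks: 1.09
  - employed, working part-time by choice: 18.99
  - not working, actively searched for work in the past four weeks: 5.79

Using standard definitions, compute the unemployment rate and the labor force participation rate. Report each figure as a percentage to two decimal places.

Employed = 101.25 + 18.99 = 120.24 million.
Unemployed = 5.79 million.
Labor force = 120.24 + 5.79 = 126.03 million.
Not in labor force = 49.38 + 7.87 + 15.69 + 1.09 = 74.03 million (those not working and not actively searching are outside the labor force — including those who want a job but have given up searching).
Civilian working-age population = 126.03 + 74.03 = 200.06 million.
Unemployment rate = 5.79 / 126.03 = 4.59%.
Labor force participation rate = 126.03 / 200.06 = 63.00%.

Unemployment rate ≈ 4.59%; labor force participation rate ≈ 63.00%.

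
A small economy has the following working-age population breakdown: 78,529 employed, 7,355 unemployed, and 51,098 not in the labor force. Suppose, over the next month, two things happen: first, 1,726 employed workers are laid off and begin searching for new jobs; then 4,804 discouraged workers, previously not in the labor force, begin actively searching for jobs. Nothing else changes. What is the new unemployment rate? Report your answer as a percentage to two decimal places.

New unemployment rate ≈ 15.31%.

Initially, labor force = 78,529 + 7,355 = 85,884, so u = 7,355/85,884 = 8.56%.
After the first change, employed falls and unemployed rises by 1,726; labor force unchanged → E = 76,803, U = 9,081, labor force = 85,884.
After the second change, unemployed and labor force both rise by 4,804 → E = 76,803, U = 13,885, labor force = 90,688.
New unemployment rate = 13,885 / 90,688 = 15.31%.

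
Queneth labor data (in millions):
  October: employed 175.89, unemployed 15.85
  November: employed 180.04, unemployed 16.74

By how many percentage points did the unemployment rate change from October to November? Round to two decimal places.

October: labor force = 175.89 + 15.85 = 191.74; u = 15.85/191.74 = 8.27%.
November: labor force = 180.04 + 16.74 = 196.78; u = 16.74/196.78 = 8.51%.
Change = 8.51% − 8.27% = +0.24 pp.

The unemployment rate changed by +0.24 percentage points.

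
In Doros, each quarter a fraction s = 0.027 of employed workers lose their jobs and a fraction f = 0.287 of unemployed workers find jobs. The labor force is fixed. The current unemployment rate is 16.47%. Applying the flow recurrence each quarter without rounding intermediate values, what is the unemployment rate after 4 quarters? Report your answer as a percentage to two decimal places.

With a fixed labor force, u_{t+1} = u_t + s·(1−u_t) − f·u_t = u_t·(1−s−f) + s.
Here 1−s−f = 0.686 and s = 0.027.
u_1 = 0.164700 × 0.686 + 0.027 = 0.139984.
u_2 = 0.139984 × 0.686 + 0.027 = 0.123029.
u_3 = 0.123029 × 0.686 + 0.027 = 0.111398.
u_4 = 0.111398 × 0.686 + 0.027 = 0.103419.

Unemployment rate after four quarters ≈ 10.34%.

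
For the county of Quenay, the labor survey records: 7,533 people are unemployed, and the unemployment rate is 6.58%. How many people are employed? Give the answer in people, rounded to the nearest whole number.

Labor force = U / u = 7,533 / 0.0658 ≈ 114,483.
Employed = labor force − unemployed = 114,483 − 7,533 = 106,950.

About 106,950 are employed.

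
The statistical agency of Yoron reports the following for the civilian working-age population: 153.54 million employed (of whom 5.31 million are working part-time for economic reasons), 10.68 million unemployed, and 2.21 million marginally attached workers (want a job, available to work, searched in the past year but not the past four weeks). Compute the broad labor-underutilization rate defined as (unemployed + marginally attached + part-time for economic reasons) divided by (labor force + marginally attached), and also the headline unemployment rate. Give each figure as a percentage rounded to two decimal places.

Broad underutilization rate ≈ 10.94%; headline unemployment rate ≈ 6.50%.

Labor force = 153.54 + 10.68 = 164.22 million.
Numerator = 10.68 + 2.21 + 5.31 = 18.20 million.
Denominator = 164.22 + 2.21 = 166.43 million.
Broad rate = 18.20 / 166.43 = 10.94%.
Headline unemployment rate = 10.68 / 164.22 = 6.50%.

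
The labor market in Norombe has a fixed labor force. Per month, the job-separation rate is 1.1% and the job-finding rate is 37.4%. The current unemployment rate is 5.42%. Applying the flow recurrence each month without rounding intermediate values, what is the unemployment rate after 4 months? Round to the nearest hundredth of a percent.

With a fixed labor force, u_{t+1} = u_t + s·(1−u_t) − f·u_t = u_t·(1−s−f) + s.
Here 1−s−f = 0.615 and s = 0.011.
u_1 = 0.054200 × 0.615 + 0.011 = 0.044333.
u_2 = 0.044333 × 0.615 + 0.011 = 0.038265.
u_3 = 0.038265 × 0.615 + 0.011 = 0.034533.
u_4 = 0.034533 × 0.615 + 0.011 = 0.032238.

Unemployment rate after four months ≈ 3.22%.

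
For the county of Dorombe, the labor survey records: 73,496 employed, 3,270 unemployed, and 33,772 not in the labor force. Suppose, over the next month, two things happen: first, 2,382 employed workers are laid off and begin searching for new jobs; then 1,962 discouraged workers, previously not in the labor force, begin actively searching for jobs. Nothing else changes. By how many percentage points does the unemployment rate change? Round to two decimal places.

Initially, labor force = 73,496 + 3,270 = 76,766, so u = 3,270/76,766 = 4.26%.
After the first change, employed falls and unemployed rises by 2,382; labor force unchanged → E = 71,114, U = 5,652, labor force = 76,766.
After the second change, unemployed and labor force both rise by 1,962 → E = 71,114, U = 7,614, labor force = 78,728.
New unemployment rate = 7,614 / 78,728 = 9.67%.
Change = 9.67% − 4.26% = +5.41 percentage points.

The unemployment rate changes by +5.41 percentage points.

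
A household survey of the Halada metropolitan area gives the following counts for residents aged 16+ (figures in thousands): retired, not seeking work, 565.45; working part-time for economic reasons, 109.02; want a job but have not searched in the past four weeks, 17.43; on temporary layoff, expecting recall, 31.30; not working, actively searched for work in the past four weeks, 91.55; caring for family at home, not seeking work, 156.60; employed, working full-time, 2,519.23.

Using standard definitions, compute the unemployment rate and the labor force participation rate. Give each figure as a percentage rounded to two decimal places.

Unemployment rate ≈ 4.47%; labor force participation rate ≈ 78.81%.

Employed = 109.02 + 2,519.23 = 2,628.25 thousand (anyone who worked, including part-time for economic reasons, counts as employed).
Unemployed = 31.30 + 91.55 = 122.85 thousand (jobless and actively searching, or on temporary layoff).
Labor force = 2,628.25 + 122.85 = 2,751.10 thousand.
Not in labor force = 565.45 + 17.43 + 156.60 = 739.48 thousand (those not working and not actively searching are outside the labor force — including those who want a job but have given up searching).
Civilian working-age population = 2,751.10 + 739.48 = 3,490.58 thousand.
Unemployment rate = 122.85 / 2,751.10 = 4.47%.
Labor force participation rate = 2,751.10 / 3,490.58 = 78.81%.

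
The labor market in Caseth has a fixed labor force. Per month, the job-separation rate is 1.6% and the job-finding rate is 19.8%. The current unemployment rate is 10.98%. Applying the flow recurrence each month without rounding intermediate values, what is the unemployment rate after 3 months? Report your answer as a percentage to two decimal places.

Unemployment rate after three months ≈ 9.18%.

With a fixed labor force, u_{t+1} = u_t + s·(1−u_t) − f·u_t = u_t·(1−s−f) + s.
Here 1−s−f = 0.786 and s = 0.016.
u_1 = 0.109800 × 0.786 + 0.016 = 0.102303.
u_2 = 0.102303 × 0.786 + 0.016 = 0.096410.
u_3 = 0.096410 × 0.786 + 0.016 = 0.091778.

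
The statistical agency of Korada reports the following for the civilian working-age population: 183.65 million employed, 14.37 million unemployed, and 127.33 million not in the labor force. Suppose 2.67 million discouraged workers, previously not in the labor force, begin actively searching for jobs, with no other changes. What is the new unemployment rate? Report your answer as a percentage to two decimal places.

New unemployment rate ≈ 8.49%.

Initially, labor force = 183.65 + 14.37 = 198.02 million, so u = 14.37/198.02 = 7.26%.
After the change, unemployed and labor force both rise by 2.67 → E = 183.65, U = 17.04, labor force = 200.69 million.
New unemployment rate = 17.04 / 200.69 = 8.49%.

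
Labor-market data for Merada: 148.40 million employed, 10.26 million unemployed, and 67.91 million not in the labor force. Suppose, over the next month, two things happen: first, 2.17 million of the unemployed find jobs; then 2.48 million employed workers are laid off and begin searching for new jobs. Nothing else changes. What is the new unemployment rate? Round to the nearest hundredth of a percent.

Initially, labor force = 148.40 + 10.26 = 158.66 million, so u = 10.26/158.66 = 6.47%.
After the first change, unemployed falls and employed rises by 2.17; labor force unchanged → E = 150.57, U = 8.09, labor force = 158.66 million.
After the second change, employed falls and unemployed rises by 2.48; labor force unchanged → E = 148.09, U = 10.57, labor force = 158.66 million.
New unemployment rate = 10.57 / 158.66 = 6.66%.

New unemployment rate ≈ 6.66%.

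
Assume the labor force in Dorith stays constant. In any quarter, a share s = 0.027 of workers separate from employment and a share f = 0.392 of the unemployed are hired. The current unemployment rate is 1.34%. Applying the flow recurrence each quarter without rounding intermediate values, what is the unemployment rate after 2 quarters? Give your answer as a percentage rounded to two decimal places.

Unemployment rate after two quarters ≈ 4.72%.

With a fixed labor force, u_{t+1} = u_t + s·(1−u_t) − f·u_t = u_t·(1−s−f) + s.
Here 1−s−f = 0.581 and s = 0.027.
u_1 = 0.013400 × 0.581 + 0.027 = 0.034785.
u_2 = 0.034785 × 0.581 + 0.027 = 0.047210.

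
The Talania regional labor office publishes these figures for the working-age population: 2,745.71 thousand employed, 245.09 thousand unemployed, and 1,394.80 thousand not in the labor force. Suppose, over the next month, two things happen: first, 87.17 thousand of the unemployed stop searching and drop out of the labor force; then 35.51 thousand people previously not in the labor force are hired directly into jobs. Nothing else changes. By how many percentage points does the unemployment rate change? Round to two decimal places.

Initially, labor force = 2,745.71 + 245.09 = 2,990.80 thousand, so u = 245.09/2,990.80 = 8.19%.
After the first change, unemployed and labor force both fall by 87.17 → E = 2,745.71, U = 157.92, labor force = 2,903.63 thousand.
After the second change, employed and labor force both rise by 35.51; unemployed unchanged → E = 2,781.22, U = 157.92, labor force = 2,939.14 thousand.
New unemployment rate = 157.92 / 2,939.14 = 5.37%.
Change = 5.37% − 8.19% = −2.82 percentage points.

The unemployment rate changes by −2.82 percentage points.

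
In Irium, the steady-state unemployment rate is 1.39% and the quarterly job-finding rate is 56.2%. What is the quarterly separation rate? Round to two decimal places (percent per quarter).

Separation rate ≈ 0.79% per quarter.

From u* = s/(s+f): s = u·f/(1−u).
s = 0.0139 × 56.2 / (1 − 0.0139) = 0.7812 / 0.9861 ≈ 0.79% per quarter.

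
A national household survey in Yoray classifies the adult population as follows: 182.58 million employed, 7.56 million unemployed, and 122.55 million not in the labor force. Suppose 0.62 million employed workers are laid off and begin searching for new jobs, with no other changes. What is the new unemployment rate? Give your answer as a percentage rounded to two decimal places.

Initially, labor force = 182.58 + 7.56 = 190.14 million, so u = 7.56/190.14 = 3.98%.
After the change, employed falls and unemployed rises by 0.62; labor force unchanged → E = 181.96, U = 8.18, labor force = 190.14 million.
New unemployment rate = 8.18 / 190.14 = 4.30%.

New unemployment rate ≈ 4.30%.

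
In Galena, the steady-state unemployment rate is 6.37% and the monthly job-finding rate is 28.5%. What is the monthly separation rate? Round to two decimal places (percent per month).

Separation rate ≈ 1.94% per month.

From u* = s/(s+f): s = u·f/(1−u).
s = 0.0637 × 28.5 / (1 − 0.0637) = 1.8155 / 0.9363 ≈ 1.94% per month.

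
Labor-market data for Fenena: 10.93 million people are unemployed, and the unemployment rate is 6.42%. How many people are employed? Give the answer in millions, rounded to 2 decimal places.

Labor force = U / u = 10.93 / 0.0642 ≈ 170.25 million.
Employed = labor force − unemployed = 170.25 − 10.93 = 159.32 million.

About 159.32 million are employed.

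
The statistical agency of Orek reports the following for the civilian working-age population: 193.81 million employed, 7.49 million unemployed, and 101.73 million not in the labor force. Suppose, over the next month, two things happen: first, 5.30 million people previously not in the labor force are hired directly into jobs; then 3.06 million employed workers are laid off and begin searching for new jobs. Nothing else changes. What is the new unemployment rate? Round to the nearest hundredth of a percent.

Initially, labor force = 193.81 + 7.49 = 201.30 million, so u = 7.49/201.30 = 3.72%.
After the first change, employed and labor force both rise by 5.30; unemployed unchanged → E = 199.11, U = 7.49, labor force = 206.60 million.
After the second change, employed falls and unemployed rises by 3.06; labor force unchanged → E = 196.05, U = 10.55, labor force = 206.60 million.
New unemployment rate = 10.55 / 206.60 = 5.11%.

New unemployment rate ≈ 5.11%.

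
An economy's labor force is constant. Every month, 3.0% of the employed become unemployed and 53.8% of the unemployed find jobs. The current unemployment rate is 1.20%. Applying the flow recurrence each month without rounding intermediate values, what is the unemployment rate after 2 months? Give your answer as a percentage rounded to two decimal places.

With a fixed labor force, u_{t+1} = u_t + s·(1−u_t) − f·u_t = u_t·(1−s−f) + s.
Here 1−s−f = 0.432 and s = 0.030.
u_1 = 0.012000 × 0.432 + 0.030 = 0.035184.
u_2 = 0.035184 × 0.432 + 0.030 = 0.045199.

Unemployment rate after two months ≈ 4.52%.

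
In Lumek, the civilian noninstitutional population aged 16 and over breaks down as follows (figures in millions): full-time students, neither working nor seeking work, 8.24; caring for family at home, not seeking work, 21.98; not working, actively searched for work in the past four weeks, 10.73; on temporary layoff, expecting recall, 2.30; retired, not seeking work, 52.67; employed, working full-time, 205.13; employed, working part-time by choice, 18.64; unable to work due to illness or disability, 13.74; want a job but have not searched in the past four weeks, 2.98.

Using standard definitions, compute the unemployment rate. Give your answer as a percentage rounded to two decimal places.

Employed = 205.13 + 18.64 = 223.77 million.
Unemployed = 10.73 + 2.30 = 13.03 million (jobless and actively searching, or on temporary layoff).
Labor force = 223.77 + 13.03 = 236.80 million.
Unemployment rate = 13.03 / 236.80 = 5.50%.

Unemployment rate ≈ 5.50%.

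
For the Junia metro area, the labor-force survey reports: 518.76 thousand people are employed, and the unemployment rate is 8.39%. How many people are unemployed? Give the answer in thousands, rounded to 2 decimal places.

About 47.51 thousand are unemployed.

Let U be the number unemployed. The labor force is E + U, and U/(E+U) = 0.0839.
So U = 0.0839 × 518.76 / (1 − 0.0839) = 43.5240 / 0.9161 ≈ 47.51 thousand.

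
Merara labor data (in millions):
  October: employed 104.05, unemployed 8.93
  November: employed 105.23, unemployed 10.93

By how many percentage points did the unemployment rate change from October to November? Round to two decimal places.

October: labor force = 104.05 + 8.93 = 112.98; u = 8.93/112.98 = 7.90%.
November: labor force = 105.23 + 10.93 = 116.16; u = 10.93/116.16 = 9.41%.
Change = 9.41% − 7.90% = +1.51 pp.

The unemployment rate changed by +1.51 percentage points.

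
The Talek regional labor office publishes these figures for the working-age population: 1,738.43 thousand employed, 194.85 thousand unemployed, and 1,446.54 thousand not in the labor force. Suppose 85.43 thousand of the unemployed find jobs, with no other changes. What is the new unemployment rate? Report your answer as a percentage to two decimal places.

New unemployment rate ≈ 5.66%.

Initially, labor force = 1,738.43 + 194.85 = 1,933.28 thousand, so u = 194.85/1,933.28 = 10.08%.
After the change, unemployed falls and employed rises by 85.43; labor force unchanged → E = 1,823.86, U = 109.42, labor force = 1,933.28 thousand.
New unemployment rate = 109.42 / 1,933.28 = 5.66%.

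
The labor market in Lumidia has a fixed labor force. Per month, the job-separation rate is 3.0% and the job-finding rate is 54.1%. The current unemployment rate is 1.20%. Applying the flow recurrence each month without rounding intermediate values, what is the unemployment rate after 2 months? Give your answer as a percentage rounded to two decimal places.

With a fixed labor force, u_{t+1} = u_t + s·(1−u_t) − f·u_t = u_t·(1−s−f) + s.
Here 1−s−f = 0.429 and s = 0.030.
u_1 = 0.012000 × 0.429 + 0.030 = 0.035148.
u_2 = 0.035148 × 0.429 + 0.030 = 0.045078.

Unemployment rate after two months ≈ 4.51%.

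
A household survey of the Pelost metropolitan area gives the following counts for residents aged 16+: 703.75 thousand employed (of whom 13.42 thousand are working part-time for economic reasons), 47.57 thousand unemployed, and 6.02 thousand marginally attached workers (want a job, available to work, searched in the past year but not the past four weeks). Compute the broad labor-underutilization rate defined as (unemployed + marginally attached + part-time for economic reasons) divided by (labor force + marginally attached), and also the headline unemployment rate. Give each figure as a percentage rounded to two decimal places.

Labor force = 703.75 + 47.57 = 751.32 thousand.
Numerator = 47.57 + 6.02 + 13.42 = 67.01 thousand.
Denominator = 751.32 + 6.02 = 757.34 thousand.
Broad rate = 67.01 / 757.34 = 8.85%.
Headline unemployment rate = 47.57 / 751.32 = 6.33%.

Broad underutilization rate ≈ 8.85%; headline unemployment rate ≈ 6.33%.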